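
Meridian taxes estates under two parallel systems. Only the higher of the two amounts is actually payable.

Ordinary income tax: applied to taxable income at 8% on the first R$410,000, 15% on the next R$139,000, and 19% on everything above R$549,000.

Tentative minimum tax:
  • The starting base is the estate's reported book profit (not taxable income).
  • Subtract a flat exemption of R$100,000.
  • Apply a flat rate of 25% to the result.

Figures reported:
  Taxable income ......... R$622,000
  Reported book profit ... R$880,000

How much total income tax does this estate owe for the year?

R$195,000

Ordinary income tax:
  R$410,000 × 8% = R$32,800
  R$139,000 × 15% = R$20,850
  R$73,000 × 19% = R$13,870
  → R$67,520

Tentative minimum tax:
  Base (reported book profit): R$880,000
  Less exemption R$100,000 → base R$780,000
  R$780,000 × 25% = R$195,000

R$195,000 > R$67,520, so the tentative minimum tax is the binding amount.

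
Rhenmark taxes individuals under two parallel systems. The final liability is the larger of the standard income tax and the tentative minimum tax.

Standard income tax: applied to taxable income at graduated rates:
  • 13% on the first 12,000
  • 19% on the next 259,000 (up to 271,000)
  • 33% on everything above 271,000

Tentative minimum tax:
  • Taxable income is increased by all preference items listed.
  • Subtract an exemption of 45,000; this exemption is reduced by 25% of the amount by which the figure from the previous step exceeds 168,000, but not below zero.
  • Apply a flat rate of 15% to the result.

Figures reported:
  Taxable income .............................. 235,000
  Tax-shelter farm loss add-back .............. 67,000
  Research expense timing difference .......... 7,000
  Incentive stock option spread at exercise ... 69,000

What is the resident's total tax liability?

56,700

Tentative minimum tax:
  Adjusted income: 235,000 + 67,000 + 7,000 + 69,000 = 378,000
  Exemption: 25% × (378,000 − 168,000) = 52,500 ≥ 45,000, so the exemption is fully phased out
  Base: 378,000 − 0 = 378,000
  378,000 × 15% = 56,700

Standard income tax:
  12,000 × 13% = 1,560
  223,000 × 19% = 42,370
  → 43,930

56,700 > 43,930, so the tentative minimum tax is the binding amount.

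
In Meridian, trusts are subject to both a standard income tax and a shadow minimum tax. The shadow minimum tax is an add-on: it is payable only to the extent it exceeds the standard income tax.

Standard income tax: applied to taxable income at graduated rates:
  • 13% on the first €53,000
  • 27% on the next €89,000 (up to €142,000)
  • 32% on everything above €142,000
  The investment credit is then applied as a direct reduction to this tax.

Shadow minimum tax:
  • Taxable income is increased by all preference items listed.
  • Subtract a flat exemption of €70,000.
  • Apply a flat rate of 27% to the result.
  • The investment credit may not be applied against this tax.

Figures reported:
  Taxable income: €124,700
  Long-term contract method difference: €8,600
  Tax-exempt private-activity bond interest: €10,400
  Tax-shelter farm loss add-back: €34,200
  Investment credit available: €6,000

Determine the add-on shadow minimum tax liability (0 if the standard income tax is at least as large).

Shadow minimum tax:
  Adjusted income: €124,700 + €8,600 + €10,400 + €34,200 = €177,900
  Less exemption €70,000 → base €107,900
  €107,900 × 27% = €29,133

Standard income tax:
  €53,000 × 13% = €6,890
  €71,700 × 27% = €19,359
  → €26,249
  Less investment credit €6,000 → €20,249

Excess of shadow minimum tax over standard income tax: €29,133 − €20,249 = €8,884.

€8,884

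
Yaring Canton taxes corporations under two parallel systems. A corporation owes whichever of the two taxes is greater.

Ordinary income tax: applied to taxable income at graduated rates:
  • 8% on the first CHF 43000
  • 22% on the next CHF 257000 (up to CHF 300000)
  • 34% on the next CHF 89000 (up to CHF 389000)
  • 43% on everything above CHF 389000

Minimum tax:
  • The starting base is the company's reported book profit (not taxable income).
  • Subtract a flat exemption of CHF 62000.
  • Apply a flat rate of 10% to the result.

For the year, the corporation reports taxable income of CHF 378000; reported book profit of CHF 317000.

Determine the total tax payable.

CHF 86500

Ordinary income tax:
  CHF 43000 × 8% = CHF 3440
  CHF 257000 × 22% = CHF 56540
  CHF 78000 × 34% = CHF 26520
  → CHF 86500

Minimum tax:
  Base (reported book profit): CHF 317000
  Less exemption CHF 62000 → base CHF 255000
  CHF 255000 × 10% = CHF 25500

CHF 86500 > CHF 25500, so the ordinary income tax governs.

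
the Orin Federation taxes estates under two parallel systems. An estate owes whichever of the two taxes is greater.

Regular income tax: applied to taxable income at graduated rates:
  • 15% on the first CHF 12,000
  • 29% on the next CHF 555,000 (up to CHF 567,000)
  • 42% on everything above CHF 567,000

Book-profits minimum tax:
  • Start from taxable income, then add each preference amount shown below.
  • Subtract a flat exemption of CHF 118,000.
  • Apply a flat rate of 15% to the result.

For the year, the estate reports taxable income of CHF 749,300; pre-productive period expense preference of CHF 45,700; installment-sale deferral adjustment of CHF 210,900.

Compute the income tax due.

Regular income tax:
  CHF 12,000 × 15% = CHF 1,800
  CHF 555,000 × 29% = CHF 160,950
  CHF 182,300 × 42% = CHF 76,566
  → CHF 239,316

Book-profits minimum tax:
  Adjusted income: CHF 749,300 + CHF 45,700 + CHF 210,900 = CHF 1,005,900
  Less exemption CHF 118,000 → base CHF 887,900
  CHF 887,900 × 15% = CHF 133,185

CHF 239,316 > CHF 133,185, so the regular income tax governs.

CHF 239,316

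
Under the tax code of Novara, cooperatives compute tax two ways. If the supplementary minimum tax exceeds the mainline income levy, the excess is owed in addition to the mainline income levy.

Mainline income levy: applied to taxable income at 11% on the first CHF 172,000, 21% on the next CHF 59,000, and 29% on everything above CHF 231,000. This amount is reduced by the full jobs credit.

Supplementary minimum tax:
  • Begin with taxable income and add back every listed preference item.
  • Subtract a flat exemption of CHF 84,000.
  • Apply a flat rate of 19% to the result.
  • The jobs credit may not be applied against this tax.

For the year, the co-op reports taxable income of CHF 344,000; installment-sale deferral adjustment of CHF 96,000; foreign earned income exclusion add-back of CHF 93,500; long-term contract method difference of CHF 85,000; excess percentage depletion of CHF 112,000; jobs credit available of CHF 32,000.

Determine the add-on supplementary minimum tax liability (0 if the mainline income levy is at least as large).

Supplementary minimum tax:
  Adjusted income: CHF 344,000 + CHF 96,000 + CHF 93,500 + CHF 85,000 + CHF 112,000 = CHF 730,500
  Less exemption CHF 84,000 → base CHF 646,500
  CHF 646,500 × 19% = CHF 122,835

Mainline income levy:
  CHF 172,000 × 11% = CHF 18,920
  CHF 59,000 × 21% = CHF 12,390
  CHF 113,000 × 29% = CHF 32,770
  → CHF 64,080
  Less jobs credit CHF 32,000 → CHF 32,080

Excess of supplementary minimum tax over mainline income levy: CHF 122,835 − CHF 32,080 = CHF 90,755.

CHF 90,755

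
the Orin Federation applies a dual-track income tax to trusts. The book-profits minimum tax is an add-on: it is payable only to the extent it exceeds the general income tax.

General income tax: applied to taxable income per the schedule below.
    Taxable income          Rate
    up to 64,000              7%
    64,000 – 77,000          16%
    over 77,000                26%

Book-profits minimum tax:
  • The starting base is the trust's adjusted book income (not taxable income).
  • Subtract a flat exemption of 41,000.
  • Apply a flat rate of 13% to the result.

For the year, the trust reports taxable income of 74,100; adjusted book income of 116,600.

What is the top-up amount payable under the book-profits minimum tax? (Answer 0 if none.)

General income tax:
  64,000 × 7% = 4,480
  10,100 × 16% = 1,616
  → 6,096

Book-profits minimum tax:
  Base (adjusted book income): 116,600
  Less exemption 41,000 → base 75,600
  75,600 × 13% = 9,828

Excess of book-profits minimum tax over general income tax: 9,828 − 6,096 = 3,732.

3,732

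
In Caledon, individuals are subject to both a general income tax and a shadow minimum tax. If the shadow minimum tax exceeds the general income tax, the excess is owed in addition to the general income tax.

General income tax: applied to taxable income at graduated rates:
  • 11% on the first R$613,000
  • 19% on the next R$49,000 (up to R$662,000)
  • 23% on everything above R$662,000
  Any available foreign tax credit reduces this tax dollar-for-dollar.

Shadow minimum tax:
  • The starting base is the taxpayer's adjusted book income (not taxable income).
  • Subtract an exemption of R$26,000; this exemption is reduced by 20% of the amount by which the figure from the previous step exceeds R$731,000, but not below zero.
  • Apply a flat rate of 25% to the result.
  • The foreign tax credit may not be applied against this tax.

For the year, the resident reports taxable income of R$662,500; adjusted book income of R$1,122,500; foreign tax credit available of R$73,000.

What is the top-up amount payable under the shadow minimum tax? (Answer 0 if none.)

R$276,770

Shadow minimum tax:
  Base (adjusted book income): R$1,122,500
  Exemption: 20% × (R$1,122,500 − R$731,000) = R$78,300 ≥ R$26,000, so the exemption is fully phased out
  Base: R$1,122,500 − R$0 = R$1,122,500
  R$1,122,500 × 25% = R$280,625

General income tax:
  R$613,000 × 11% = R$67,430
  R$49,000 × 19% = R$9,310
  R$500 × 23% = R$115
  → R$76,855
  Less foreign tax credit R$73,000 → R$3,855

Excess of shadow minimum tax over general income tax: R$280,625 − R$3,855 = R$276,770.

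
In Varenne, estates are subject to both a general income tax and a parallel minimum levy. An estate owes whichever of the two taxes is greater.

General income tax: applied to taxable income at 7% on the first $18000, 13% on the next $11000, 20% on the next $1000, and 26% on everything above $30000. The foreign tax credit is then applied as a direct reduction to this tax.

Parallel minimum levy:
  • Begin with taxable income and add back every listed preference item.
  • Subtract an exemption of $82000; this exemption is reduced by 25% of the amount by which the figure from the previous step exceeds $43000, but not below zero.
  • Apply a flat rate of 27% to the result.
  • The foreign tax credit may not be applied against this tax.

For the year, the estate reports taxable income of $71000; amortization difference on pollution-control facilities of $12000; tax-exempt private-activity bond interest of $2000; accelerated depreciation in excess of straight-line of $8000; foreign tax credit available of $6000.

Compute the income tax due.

$7550

Parallel minimum levy:
  Adjusted income: $71000 + $12000 + $2000 + $8000 = $93000
  Exemption: $82000 − 25% × ($93000 − $43000) = $82000 − $12500 = $69500
  Base: $93000 − $69500 = $23500
  $23500 × 27% = $6345

General income tax:
  $18000 × 7% = $1260
  $11000 × 13% = $1430
  $1000 × 20% = $200
  $41000 × 26% = $10660
  → $13550
  Less foreign tax credit $6000 → $7550

$7550 > $6345, so the general income tax governs.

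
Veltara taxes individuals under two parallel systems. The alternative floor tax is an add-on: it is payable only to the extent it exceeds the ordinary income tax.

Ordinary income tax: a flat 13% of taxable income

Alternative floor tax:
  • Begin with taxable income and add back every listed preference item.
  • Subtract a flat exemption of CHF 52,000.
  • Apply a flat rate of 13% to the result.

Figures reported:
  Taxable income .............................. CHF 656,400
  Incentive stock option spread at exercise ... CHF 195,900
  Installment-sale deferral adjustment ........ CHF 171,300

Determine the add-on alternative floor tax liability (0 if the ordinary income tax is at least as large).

CHF 40,976

Alternative floor tax:
  Adjusted income: CHF 656,400 + CHF 195,900 + CHF 171,300 = CHF 1,023,600
  Less exemption CHF 52,000 → base CHF 971,600
  CHF 971,600 × 13% = CHF 126,308

Ordinary income tax:
  CHF 656,400 × 13% = CHF 85,332

Excess of alternative floor tax over ordinary income tax: CHF 126,308 − CHF 85,332 = CHF 40,976.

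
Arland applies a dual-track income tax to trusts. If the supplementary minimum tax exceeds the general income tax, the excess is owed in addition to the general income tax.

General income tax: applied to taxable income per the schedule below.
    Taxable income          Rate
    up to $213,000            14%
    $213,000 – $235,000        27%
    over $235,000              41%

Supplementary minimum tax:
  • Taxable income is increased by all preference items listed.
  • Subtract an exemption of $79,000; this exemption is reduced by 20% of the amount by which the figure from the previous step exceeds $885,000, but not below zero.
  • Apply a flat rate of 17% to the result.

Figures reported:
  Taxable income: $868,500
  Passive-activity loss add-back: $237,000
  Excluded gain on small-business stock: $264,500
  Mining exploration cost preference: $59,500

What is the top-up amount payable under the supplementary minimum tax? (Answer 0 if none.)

$0

Supplementary minimum tax:
  Adjusted income: $868,500 + $237,000 + $264,500 + $59,500 = $1,429,500
  Exemption: 20% × ($1,429,500 − $885,000) = $108,900 ≥ $79,000, so the exemption is fully phased out
  Base: $1,429,500 − $0 = $1,429,500
  $1,429,500 × 17% = $243,015

General income tax:
  $213,000 × 14% = $29,820
  $22,000 × 27% = $5,940
  $633,500 × 41% = $259,735
  → $295,495

$243,015 ≤ $295,495, so no add-on is due.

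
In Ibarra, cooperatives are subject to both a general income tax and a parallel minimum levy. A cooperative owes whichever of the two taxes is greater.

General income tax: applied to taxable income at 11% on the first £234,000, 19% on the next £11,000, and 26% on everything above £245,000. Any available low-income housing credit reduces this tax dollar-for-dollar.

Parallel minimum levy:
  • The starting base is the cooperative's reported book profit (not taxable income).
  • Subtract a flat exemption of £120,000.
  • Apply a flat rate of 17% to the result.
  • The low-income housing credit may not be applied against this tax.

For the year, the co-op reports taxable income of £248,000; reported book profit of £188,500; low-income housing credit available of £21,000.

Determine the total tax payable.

£11,645

Parallel minimum levy:
  Base (reported book profit): £188,500
  Less exemption £120,000 → base £68,500
  £68,500 × 17% = £11,645

General income tax:
  £234,000 × 11% = £25,740
  £11,000 × 19% = £2,090
  £3,000 × 26% = £780
  → £28,610
  Less low-income housing credit £21,000 → £7,610

£11,645 > £7,610, so the parallel minimum levy is the binding amount.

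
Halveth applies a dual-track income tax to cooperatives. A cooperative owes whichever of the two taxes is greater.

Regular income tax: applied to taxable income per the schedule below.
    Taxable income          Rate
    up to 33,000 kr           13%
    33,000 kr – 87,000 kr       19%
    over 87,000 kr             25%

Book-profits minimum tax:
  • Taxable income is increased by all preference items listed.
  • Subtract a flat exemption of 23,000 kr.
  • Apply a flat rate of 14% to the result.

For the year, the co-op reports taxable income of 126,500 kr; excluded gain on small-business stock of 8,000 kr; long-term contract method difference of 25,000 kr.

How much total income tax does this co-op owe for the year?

Book-profits minimum tax:
  Adjusted income: 126,500 kr + 8,000 kr + 25,000 kr = 159,500 kr
  Less exemption 23,000 kr → base 136,500 kr
  136,500 kr × 14% = 19,110 kr

Regular income tax:
  33,000 kr × 13% = 4,290 kr
  54,000 kr × 19% = 10,260 kr
  39,500 kr × 25% = 9,875 kr
  → 24,425 kr

24,425 kr > 19,110 kr, so the regular income tax governs.

24,425 kr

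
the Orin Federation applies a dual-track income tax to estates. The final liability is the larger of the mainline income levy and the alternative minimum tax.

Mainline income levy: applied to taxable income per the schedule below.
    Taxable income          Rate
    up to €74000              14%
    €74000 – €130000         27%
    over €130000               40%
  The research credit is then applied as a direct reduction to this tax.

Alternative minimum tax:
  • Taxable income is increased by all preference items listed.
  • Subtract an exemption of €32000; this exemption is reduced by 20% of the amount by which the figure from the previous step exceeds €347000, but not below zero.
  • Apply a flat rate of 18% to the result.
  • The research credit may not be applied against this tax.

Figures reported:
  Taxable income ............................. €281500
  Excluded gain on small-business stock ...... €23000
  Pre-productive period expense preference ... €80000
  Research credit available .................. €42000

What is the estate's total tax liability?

Mainline income levy:
  €74000 × 14% = €10360
  €56000 × 27% = €15120
  €151500 × 40% = €60600
  → €86080
  Less research credit €42000 → €44080

Alternative minimum tax:
  Adjusted income: €281500 + €23000 + €80000 = €384500
  Exemption: €32000 − 20% × (€384500 − €347000) = €32000 − €7500 = €24500
  Base: €384500 − €24500 = €360000
  €360000 × 18% = €64800

€64800 > €44080, so the alternative minimum tax is the binding amount.

€64800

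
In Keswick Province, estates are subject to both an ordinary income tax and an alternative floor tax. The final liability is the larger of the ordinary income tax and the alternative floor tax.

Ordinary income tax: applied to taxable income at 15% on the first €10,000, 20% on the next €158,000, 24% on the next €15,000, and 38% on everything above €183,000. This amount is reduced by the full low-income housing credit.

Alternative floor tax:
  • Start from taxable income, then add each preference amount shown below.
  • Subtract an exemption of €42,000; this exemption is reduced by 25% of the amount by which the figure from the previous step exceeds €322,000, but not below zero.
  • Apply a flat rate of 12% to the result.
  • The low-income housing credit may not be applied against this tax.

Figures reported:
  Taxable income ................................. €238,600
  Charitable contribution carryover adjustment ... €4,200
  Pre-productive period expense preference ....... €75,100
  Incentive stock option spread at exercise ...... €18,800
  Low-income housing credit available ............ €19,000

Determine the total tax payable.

Alternative floor tax:
  Adjusted income: €238,600 + €4,200 + €75,100 + €18,800 = €336,700
  Exemption: €42,000 − 25% × (€336,700 − €322,000) = €42,000 − €3,675 = €38,325
  Base: €336,700 − €38,325 = €298,375
  €298,375 × 12% = €35,805

Ordinary income tax:
  €10,000 × 15% = €1,500
  €158,000 × 20% = €31,600
  €15,000 × 24% = €3,600
  €55,600 × 38% = €21,128
  → €57,828
  Less low-income housing credit €19,000 → €38,828

€38,828 > €35,805, so the ordinary income tax governs.

€38,828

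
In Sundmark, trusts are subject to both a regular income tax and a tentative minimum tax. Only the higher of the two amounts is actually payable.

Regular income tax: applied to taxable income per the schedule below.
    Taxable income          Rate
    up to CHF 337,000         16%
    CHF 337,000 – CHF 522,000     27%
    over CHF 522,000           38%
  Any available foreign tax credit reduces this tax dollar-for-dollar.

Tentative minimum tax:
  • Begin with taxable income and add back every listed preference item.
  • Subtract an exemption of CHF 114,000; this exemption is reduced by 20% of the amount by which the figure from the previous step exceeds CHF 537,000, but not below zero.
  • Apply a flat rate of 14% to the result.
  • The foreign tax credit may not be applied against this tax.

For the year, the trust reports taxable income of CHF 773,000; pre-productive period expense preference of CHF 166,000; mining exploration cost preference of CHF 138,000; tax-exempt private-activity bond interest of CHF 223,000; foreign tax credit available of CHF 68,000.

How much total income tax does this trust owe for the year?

Tentative minimum tax:
  Adjusted income: CHF 773,000 + CHF 166,000 + CHF 138,000 + CHF 223,000 = CHF 1,300,000
  Exemption: 20% × (CHF 1,300,000 − CHF 537,000) = CHF 152,600 ≥ CHF 114,000, so the exemption is fully phased out
  Base: CHF 1,300,000 − CHF 0 = CHF 1,300,000
  CHF 1,300,000 × 14% = CHF 182,000

Regular income tax:
  CHF 337,000 × 16% = CHF 53,920
  CHF 185,000 × 27% = CHF 49,950
  CHF 251,000 × 38% = CHF 95,380
  → CHF 199,250
  Less foreign tax credit CHF 68,000 → CHF 131,250

CHF 182,000 > CHF 131,250, so the tentative minimum tax is the binding amount.

CHF 182,000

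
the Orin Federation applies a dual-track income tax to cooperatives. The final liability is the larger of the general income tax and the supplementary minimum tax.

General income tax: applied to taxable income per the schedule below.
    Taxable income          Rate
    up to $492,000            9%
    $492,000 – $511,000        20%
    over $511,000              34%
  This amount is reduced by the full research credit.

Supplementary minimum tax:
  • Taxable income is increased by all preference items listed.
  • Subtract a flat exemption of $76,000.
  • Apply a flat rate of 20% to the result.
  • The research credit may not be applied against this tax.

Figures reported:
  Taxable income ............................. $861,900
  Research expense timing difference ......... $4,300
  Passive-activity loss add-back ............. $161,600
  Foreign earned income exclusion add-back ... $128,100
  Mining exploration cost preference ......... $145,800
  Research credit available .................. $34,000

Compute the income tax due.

$245,140

Supplementary minimum tax:
  Adjusted income: $861,900 + $4,300 + $161,600 + $128,100 + $145,800 = $1,301,700
  Less exemption $76,000 → base $1,225,700
  $1,225,700 × 20% = $245,140

General income tax:
  $492,000 × 9% = $44,280
  $19,000 × 20% = $3,800
  $350,900 × 34% = $119,306
  → $167,386
  Less research credit $34,000 → $133,386

$245,140 > $133,386, so the supplementary minimum tax is the binding amount.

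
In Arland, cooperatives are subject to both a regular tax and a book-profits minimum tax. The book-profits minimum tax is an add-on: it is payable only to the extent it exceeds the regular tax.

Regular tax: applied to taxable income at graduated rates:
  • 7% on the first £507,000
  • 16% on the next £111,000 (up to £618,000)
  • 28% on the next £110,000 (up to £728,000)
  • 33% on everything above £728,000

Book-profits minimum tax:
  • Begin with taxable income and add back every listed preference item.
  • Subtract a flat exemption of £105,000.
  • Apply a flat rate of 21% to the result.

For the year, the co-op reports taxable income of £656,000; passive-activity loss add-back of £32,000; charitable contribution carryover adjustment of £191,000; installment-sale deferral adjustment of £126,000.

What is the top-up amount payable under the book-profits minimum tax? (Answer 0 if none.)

Regular tax:
  £507,000 × 7% = £35,490
  £111,000 × 16% = £17,760
  £38,000 × 28% = £10,640
  → £63,890

Book-profits minimum tax:
  Adjusted income: £656,000 + £32,000 + £191,000 + £126,000 = £1,005,000
  Less exemption £105,000 → base £900,000
  £900,000 × 21% = £189,000

Excess of book-profits minimum tax over regular tax: £189,000 − £63,890 = £125,110.

£125,110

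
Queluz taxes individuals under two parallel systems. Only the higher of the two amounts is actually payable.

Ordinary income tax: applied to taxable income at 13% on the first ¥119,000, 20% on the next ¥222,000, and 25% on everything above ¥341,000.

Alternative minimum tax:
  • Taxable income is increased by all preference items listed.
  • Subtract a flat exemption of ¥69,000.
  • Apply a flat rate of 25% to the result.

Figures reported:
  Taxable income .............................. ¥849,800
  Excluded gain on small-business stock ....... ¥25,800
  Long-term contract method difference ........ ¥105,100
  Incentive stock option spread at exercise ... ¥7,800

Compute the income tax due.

¥229,875

Ordinary income tax:
  ¥119,000 × 13% = ¥15,470
  ¥222,000 × 20% = ¥44,400
  ¥508,800 × 25% = ¥127,200
  → ¥187,070

Alternative minimum tax:
  Adjusted income: ¥849,800 + ¥25,800 + ¥105,100 + ¥7,800 = ¥988,500
  Less exemption ¥69,000 → base ¥919,500
  ¥919,500 × 25% = ¥229,875

¥229,875 > ¥187,070, so the alternative minimum tax is the binding amount.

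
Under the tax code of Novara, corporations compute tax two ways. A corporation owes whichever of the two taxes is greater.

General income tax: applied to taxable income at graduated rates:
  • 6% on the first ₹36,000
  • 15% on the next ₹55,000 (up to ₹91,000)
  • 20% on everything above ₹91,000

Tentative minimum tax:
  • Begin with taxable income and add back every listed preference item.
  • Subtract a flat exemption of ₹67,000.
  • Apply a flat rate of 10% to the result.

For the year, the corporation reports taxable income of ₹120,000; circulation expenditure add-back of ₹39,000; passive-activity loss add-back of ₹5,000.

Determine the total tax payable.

General income tax:
  ₹36,000 × 6% = ₹2,160
  ₹55,000 × 15% = ₹8,250
  ₹29,000 × 20% = ₹5,800
  → ₹16,210

Tentative minimum tax:
  Adjusted income: ₹120,000 + ₹39,000 + ₹5,000 = ₹164,000
  Less exemption ₹67,000 → base ₹97,000
  ₹97,000 × 10% = ₹9,700

₹16,210 > ₹9,700, so the general income tax governs.

₹16,210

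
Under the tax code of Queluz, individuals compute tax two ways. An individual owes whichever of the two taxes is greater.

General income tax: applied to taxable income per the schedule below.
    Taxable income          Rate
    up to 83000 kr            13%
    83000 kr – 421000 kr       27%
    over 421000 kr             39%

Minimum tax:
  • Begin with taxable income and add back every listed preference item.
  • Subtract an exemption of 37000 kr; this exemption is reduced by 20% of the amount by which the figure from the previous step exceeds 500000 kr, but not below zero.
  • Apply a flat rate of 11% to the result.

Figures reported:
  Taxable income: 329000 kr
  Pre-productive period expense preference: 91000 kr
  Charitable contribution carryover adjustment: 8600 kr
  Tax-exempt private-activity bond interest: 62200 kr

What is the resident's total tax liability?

General income tax:
  83000 kr × 13% = 10790 kr
  246000 kr × 27% = 66420 kr
  → 77210 kr

Minimum tax:
  Adjusted income: 329000 kr + 91000 kr + 8600 kr + 62200 kr = 490800 kr
  Exemption: 490800 kr ≤ 500000 kr, so full 37000 kr applies
  Base: 490800 kr − 37000 kr = 453800 kr
  453800 kr × 11% = 49918 kr

77210 kr > 49918 kr, so the general income tax governs.

77210 kr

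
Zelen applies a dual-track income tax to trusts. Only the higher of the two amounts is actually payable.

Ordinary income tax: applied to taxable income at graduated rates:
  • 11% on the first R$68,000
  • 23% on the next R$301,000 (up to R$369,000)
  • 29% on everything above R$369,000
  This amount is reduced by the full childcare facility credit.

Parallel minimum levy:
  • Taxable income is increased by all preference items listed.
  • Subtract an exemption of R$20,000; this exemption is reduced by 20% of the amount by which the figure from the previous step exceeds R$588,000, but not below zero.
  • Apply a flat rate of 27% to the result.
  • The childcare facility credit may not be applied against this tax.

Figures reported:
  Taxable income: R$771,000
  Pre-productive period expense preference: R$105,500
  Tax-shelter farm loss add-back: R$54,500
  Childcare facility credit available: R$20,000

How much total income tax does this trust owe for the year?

Ordinary income tax:
  R$68,000 × 11% = R$7,480
  R$301,000 × 23% = R$69,230
  R$402,000 × 29% = R$116,580
  → R$193,290
  Less childcare facility credit R$20,000 → R$173,290

Parallel minimum levy:
  Adjusted income: R$771,000 + R$105,500 + R$54,500 = R$931,000
  Exemption: 20% × (R$931,000 − R$588,000) = R$68,600 ≥ R$20,000, so the exemption is fully phased out
  Base: R$931,000 − R$0 = R$931,000
  R$931,000 × 27% = R$251,370

R$251,370 > R$173,290, so the parallel minimum levy is the binding amount.

R$251,370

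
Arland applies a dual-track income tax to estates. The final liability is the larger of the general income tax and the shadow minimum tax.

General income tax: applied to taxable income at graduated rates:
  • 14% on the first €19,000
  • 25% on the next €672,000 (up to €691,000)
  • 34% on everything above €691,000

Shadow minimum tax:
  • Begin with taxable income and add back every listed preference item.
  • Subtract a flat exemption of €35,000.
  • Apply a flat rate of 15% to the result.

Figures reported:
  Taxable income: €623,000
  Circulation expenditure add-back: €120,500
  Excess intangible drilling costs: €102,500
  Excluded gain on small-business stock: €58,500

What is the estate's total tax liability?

€153,660

General income tax:
  €19,000 × 14% = €2,660
  €604,000 × 25% = €151,000
  → €153,660

Shadow minimum tax:
  Adjusted income: €623,000 + €120,500 + €102,500 + €58,500 = €904,500
  Less exemption €35,000 → base €869,500
  €869,500 × 15% = €130,425

€153,660 > €130,425, so the general income tax governs.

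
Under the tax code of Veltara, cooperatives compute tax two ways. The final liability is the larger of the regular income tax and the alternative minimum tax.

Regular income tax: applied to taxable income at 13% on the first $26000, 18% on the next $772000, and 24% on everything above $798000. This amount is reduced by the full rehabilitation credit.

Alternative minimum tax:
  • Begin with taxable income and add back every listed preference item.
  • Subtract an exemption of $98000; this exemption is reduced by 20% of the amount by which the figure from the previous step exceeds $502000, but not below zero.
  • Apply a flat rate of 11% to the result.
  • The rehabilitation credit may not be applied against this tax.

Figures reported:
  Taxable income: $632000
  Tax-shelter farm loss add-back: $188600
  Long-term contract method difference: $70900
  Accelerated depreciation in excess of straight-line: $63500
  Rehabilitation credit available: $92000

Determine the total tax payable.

$104236

Regular income tax:
  $26000 × 13% = $3380
  $606000 × 18% = $109080
  → $112460
  Less rehabilitation credit $92000 → $20460

Alternative minimum tax:
  Adjusted income: $632000 + $188600 + $70900 + $63500 = $955000
  Exemption: $98000 − 20% × ($955000 − $502000) = $98000 − $90600 = $7400
  Base: $955000 − $7400 = $947600
  $947600 × 11% = $104236

$104236 > $20460, so the alternative minimum tax is the binding amount.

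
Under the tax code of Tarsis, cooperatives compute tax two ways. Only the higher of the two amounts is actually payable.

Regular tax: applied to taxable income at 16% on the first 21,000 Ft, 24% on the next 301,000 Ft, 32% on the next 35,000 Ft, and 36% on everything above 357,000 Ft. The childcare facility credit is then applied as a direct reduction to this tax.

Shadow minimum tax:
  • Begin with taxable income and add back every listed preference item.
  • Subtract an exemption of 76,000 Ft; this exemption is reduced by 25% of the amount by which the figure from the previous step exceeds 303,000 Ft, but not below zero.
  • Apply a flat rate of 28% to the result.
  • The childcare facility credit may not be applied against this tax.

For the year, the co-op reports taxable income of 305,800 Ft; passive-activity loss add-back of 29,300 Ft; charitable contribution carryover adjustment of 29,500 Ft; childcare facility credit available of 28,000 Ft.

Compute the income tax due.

Shadow minimum tax:
  Adjusted income: 305,800 Ft + 29,300 Ft + 29,500 Ft = 364,600 Ft
  Exemption: 76,000 Ft − 25% × (364,600 Ft − 303,000 Ft) = 76,000 Ft − 15,400 Ft = 60,600 Ft
  Base: 364,600 Ft − 60,600 Ft = 304,000 Ft
  304,000 Ft × 28% = 85,120 Ft

Regular tax:
  21,000 Ft × 16% = 3,360 Ft
  284,800 Ft × 24% = 68,352 Ft
  → 71,712 Ft
  Less childcare facility credit 28,000 Ft → 43,712 Ft

85,120 Ft > 43,712 Ft, so the shadow minimum tax is the binding amount.

85,120 Ft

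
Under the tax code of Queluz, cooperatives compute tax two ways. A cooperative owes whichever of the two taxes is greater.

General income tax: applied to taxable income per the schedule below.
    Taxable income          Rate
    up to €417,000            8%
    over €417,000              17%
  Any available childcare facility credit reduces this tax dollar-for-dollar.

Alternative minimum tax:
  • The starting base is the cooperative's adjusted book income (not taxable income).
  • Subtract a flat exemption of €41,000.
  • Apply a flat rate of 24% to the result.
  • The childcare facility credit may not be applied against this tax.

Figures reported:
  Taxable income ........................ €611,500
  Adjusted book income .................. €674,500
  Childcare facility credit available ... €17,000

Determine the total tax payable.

General income tax:
  €417,000 × 8% = €33,360
  €194,500 × 17% = €33,065
  → €66,425
  Less childcare facility credit €17,000 → €49,425

Alternative minimum tax:
  Base (adjusted book income): €674,500
  Less exemption €41,000 → base €633,500
  €633,500 × 24% = €152,040

€152,040 > €49,425, so the alternative minimum tax is the binding amount.

€152,040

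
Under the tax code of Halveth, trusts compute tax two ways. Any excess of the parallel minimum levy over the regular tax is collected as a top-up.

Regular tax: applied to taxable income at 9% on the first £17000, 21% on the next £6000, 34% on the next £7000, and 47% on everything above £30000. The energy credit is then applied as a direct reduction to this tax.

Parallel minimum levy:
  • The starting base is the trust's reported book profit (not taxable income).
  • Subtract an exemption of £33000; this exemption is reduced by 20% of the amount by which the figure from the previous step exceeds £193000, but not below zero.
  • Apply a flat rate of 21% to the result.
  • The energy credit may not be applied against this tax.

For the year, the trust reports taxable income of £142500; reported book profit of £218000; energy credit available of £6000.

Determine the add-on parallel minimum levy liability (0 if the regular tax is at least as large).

£0

Regular tax:
  £17000 × 9% = £1530
  £6000 × 21% = £1260
  £7000 × 34% = £2380
  £112500 × 47% = £52875
  → £58045
  Less energy credit £6000 → £52045

Parallel minimum levy:
  Base (reported book profit): £218000
  Exemption: £33000 − 20% × (£218000 − £193000) = £33000 − £5000 = £28000
  Base: £218000 − £28000 = £190000
  £190000 × 21% = £39900

£39900 ≤ £52045, so no add-on is due.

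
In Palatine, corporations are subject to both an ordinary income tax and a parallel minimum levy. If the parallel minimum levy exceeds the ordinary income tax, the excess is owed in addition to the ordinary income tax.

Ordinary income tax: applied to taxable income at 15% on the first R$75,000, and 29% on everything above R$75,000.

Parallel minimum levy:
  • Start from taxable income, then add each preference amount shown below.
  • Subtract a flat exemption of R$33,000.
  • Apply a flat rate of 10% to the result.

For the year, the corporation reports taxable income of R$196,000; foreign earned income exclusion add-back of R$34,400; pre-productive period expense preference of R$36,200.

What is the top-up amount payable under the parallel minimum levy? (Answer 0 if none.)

Ordinary income tax:
  R$75,000 × 15% = R$11,250
  R$121,000 × 29% = R$35,090
  → R$46,340

Parallel minimum levy:
  Adjusted income: R$196,000 + R$34,400 + R$36,200 = R$266,600
  Less exemption R$33,000 → base R$233,600
  R$233,600 × 10% = R$23,360

R$23,360 ≤ R$46,340, so no add-on is due.

R$0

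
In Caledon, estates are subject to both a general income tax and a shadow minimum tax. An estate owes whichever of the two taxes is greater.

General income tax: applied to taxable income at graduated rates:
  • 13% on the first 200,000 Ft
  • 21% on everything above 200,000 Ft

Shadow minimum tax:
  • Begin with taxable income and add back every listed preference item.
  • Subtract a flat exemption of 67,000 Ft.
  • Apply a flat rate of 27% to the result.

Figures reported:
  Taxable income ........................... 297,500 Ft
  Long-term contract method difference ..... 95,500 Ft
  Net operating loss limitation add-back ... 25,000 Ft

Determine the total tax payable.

Shadow minimum tax:
  Adjusted income: 297,500 Ft + 95,500 Ft + 25,000 Ft = 418,000 Ft
  Less exemption 67,000 Ft → base 351,000 Ft
  351,000 Ft × 27% = 94,770 Ft

General income tax:
  200,000 Ft × 13% = 26,000 Ft
  97,500 Ft × 21% = 20,475 Ft
  → 46,475 Ft

94,770 Ft > 46,475 Ft, so the shadow minimum tax is the binding amount.

94,770 Ft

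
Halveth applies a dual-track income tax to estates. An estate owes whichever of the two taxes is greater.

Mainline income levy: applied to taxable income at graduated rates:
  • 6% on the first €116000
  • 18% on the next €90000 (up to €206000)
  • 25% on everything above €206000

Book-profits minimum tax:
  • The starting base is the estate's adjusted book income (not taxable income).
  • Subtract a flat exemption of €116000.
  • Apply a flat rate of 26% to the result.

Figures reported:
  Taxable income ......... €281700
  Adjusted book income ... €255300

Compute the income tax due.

€42085

Mainline income levy:
  €116000 × 6% = €6960
  €90000 × 18% = €16200
  €75700 × 25% = €18925
  → €42085

Book-profits minimum tax:
  Base (adjusted book income): €255300
  Less exemption €116000 → base €139300
  €139300 × 26% = €36218

€42085 > €36218, so the mainline income levy governs.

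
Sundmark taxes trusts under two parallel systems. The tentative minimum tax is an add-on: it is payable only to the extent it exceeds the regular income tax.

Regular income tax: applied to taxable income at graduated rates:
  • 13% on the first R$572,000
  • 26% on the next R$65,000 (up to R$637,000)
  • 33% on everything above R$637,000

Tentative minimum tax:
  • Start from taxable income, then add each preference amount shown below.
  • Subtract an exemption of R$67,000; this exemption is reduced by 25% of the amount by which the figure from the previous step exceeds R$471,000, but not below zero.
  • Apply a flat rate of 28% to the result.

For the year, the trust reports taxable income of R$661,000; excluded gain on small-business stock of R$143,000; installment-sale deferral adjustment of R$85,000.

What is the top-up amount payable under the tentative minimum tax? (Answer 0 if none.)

Regular income tax:
  R$572,000 × 13% = R$74,360
  R$65,000 × 26% = R$16,900
  R$24,000 × 33% = R$7,920
  → R$99,180

Tentative minimum tax:
  Adjusted income: R$661,000 + R$143,000 + R$85,000 = R$889,000
  Exemption: 25% × (R$889,000 − R$471,000) = R$104,500 ≥ R$67,000, so the exemption is fully phased out
  Base: R$889,000 − R$0 = R$889,000
  R$889,000 × 28% = R$248,920

Excess of tentative minimum tax over regular income tax: R$248,920 − R$99,180 = R$149,740.

R$149,740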